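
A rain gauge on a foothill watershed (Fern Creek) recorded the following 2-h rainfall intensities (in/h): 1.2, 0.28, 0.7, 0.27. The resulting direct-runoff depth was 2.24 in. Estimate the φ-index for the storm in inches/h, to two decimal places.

Only the 2 blocks with intensity above φ contribute runoff: 1.2, 0.7 in/h.
Σ(I−φ)·Δt = d  ⇒  (1.2+0.7 − 2φ)·2 = 2.24
φ = (1.900 − 2.24/2) / 2 = 0.39 in/h.

φ ≈ 0.39 in/h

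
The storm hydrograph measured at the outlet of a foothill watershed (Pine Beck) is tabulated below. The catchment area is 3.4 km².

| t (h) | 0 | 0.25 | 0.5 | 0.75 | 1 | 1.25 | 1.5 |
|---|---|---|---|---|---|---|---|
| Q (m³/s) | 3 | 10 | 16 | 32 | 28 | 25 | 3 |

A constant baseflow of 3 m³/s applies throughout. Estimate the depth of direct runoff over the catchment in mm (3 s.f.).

d ≈ 25.4 mm

Direct runoff: 0.0, 7.0, 13.0, 29.0, 25.0, 22.0, 0.0 m³/s; ΣQ_DR = 96.00 m³/s.
V = ΣQ_DR · Δt = 96.00 × 900 s = 86400 m³.
Over A = 3.4 km², depth = V / A = 25.4 mm.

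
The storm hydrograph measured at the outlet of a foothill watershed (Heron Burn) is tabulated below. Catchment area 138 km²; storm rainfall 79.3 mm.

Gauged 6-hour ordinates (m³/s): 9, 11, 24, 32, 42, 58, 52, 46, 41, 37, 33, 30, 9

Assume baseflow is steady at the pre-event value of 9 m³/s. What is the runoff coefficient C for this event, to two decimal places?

C ≈ 0.61

ΣQ_DR = 307.0 m³/s; V = ΣQ_DR·Δt = 6.631 × 10^6 m³.
Runoff depth d = V / A = 48.05 mm.
C = d / P = 48.05 / 79.3 = 0.61.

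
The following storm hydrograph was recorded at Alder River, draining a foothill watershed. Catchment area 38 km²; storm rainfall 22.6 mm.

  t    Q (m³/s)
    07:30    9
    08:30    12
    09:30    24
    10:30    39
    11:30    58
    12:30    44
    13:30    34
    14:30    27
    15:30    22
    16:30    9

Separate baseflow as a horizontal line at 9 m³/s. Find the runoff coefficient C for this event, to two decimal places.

C ≈ 0.79

ΣQ_DR = 188.0 m³/s; V = ΣQ_DR·Δt = 6.768 × 10^5 m³.
Runoff depth d = V / A = 17.81 mm.
C = d / P = 17.81 / 22.6 = 0.79.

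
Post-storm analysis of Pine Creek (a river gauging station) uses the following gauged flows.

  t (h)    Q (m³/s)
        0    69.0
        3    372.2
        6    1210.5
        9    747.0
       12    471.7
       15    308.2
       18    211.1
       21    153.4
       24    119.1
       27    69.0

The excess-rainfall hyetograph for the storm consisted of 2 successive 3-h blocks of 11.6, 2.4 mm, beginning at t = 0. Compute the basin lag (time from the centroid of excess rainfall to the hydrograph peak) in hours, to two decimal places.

t_L ≈ 3.99 h

Centroid of excess rainfall: t_c = Σ P_i·t̄_i / ΣP_i = 2.0143 h (block centres at 1.5, 4.5 h).
Hydrograph peak occurs at t = 6 h, so basin lag t_L = 6 − 2.0143 = 3.99 h.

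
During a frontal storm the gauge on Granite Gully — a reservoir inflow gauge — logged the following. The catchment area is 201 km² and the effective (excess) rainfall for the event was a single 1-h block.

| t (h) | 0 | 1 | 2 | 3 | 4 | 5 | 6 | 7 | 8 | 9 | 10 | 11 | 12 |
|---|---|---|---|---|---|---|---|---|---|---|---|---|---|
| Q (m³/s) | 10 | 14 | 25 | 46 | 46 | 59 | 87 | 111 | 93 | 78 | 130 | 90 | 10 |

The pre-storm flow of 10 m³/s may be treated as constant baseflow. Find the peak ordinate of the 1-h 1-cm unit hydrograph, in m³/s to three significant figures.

Direct runoff: 0.0, 4.0, 15.0, 36.0, 36.0, 49.0, 77.0, 101.0, 83.0, 68.0, 120.0, 80.0, 0.0 m³/s; ΣQ_DR = 669.0 m³/s, peak = 120.0 m³/s.
Runoff depth d = ΣQ_DR·Δt / A = 669.0 × 3600 / (201 km²) = 11.98 mm.
The 1-cm UH is the DRH scaled by (10 mm)/d, so U_p = 120.0 × 10/11.98 = 100 m³/s.

U_p ≈ 100 m³/s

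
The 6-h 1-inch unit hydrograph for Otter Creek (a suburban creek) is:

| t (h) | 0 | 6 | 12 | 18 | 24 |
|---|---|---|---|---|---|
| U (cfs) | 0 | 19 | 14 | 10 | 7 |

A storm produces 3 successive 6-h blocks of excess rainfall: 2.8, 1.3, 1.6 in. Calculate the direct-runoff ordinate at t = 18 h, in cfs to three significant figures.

By discrete convolution, Q_j = Σ (P_i / 1 in) · U_{j−i}.
At t = 18 h (j=3): Q = (2.8/1)·10 + (1.3/1)·14 + (1.6/1)·19 = 76.6 cfs.

Q ≈ 76.6 cfs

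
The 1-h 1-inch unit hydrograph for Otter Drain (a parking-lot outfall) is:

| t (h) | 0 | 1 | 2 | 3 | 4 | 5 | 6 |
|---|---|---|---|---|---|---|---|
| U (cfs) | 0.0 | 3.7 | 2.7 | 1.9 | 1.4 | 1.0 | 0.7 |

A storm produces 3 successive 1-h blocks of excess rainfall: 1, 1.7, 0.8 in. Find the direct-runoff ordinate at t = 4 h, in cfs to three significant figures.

Q ≈ 6.79 cfs

By discrete convolution, Q_j = Σ (P_i / 1 in) · U_{j−i}.
At t = 4 h (j=4): Q = (1/1)·1.4 + (1.7/1)·1.9 + (0.8/1)·2.7 = 6.79 cfs.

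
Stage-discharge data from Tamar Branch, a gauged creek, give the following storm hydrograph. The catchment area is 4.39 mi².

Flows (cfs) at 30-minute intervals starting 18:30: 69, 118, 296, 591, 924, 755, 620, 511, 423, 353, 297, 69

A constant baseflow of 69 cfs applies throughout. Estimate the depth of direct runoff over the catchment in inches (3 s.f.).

d ≈ 0.741 in

Direct runoff: 0.0, 49.0, 227.0, 522.0, 855.0, 686.0, 551.0, 442.0, 354.0, 284.0, 228.0, 0.0 cfs; ΣQ_DR = 4198 cfs.
V = ΣQ_DR · Δt = 4198 × 1800 s = 7.556 × 10^6 ft³.
Over A = 4.39 mi², depth = V / A = 0.741 in.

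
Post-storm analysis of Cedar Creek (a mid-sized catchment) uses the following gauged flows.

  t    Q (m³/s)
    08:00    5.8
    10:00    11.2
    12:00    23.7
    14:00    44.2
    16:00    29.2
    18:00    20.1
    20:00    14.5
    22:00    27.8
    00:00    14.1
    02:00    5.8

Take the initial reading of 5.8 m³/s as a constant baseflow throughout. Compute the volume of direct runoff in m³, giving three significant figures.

Direct-runoff ordinates (Q − Q_b): 0.0, 5.4, 17.9, 38.4, 23.4, 14.3, 8.7, 22.0, 8.3, 0.0 m³/s.
ΣQ_DR = 138.4 m³/s.
With Δt = 2 h = 7200 s, V = ΣQ_DR · Δt = 138.4 × 7200 = 9.96 × 10^5 m³.

V ≈ 9.96 × 10^5 m³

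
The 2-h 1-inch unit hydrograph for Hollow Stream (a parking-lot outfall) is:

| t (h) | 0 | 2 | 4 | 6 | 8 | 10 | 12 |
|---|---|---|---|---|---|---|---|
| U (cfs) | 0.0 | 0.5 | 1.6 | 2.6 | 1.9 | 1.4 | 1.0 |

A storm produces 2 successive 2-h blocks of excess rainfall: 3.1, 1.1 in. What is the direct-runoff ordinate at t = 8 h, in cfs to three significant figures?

By discrete convolution, Q_j = Σ (P_i / 1 in) · U_{j−i}.
At t = 8 h (j=4): Q = (3.1/1)·1.9 + (1.1/1)·2.6 = 8.75 cfs.

Q ≈ 8.75 cfs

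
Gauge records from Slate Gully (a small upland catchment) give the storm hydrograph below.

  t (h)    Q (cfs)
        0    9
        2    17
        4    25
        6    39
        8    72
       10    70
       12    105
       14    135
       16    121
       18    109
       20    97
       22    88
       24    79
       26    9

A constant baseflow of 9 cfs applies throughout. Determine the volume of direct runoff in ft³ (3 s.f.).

Direct-runoff ordinates (Q − Q_b): 0.0, 8.0, 16.0, 30.0, 63.0, 61.0, 96.0, 126.0, 112.0, 100.0, 88.0, 79.0, 70.0, 0.0 cfs.
ΣQ_DR = 849.0 cfs.
With Δt = 2 h = 7200 s, V = ΣQ_DR · Δt = 849.0 × 7200 = 6.11 × 10^6 ft³.

V ≈ 6.11 × 10^6 ft³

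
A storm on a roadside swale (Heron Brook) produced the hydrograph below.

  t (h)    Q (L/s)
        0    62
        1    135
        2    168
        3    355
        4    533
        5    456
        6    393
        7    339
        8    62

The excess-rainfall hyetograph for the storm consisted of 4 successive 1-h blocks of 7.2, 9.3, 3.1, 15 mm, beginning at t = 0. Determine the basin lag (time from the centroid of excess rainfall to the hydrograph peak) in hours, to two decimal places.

Centroid of excess rainfall: t_c = Σ P_i·t̄_i / ΣP_i = 2.2486 h (block centres at 0.5, 1.5, 2.5, 3.5 h).
Hydrograph peak occurs at t = 4 h, so basin lag t_L = 4 − 2.2486 = 1.75 h.

t_L ≈ 1.75 h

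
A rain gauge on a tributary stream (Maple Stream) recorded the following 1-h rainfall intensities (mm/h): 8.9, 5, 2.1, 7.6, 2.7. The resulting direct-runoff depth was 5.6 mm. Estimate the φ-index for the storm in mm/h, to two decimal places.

Only the 2 blocks with intensity above φ contribute runoff: 8.9, 7.6 mm/h.
Σ(I−φ)·Δt = d  ⇒  (8.9+7.6 − 2φ)·1 = 5.6
φ = (16.50 − 5.6/1) / 2 = 5.45 mm/h.

φ ≈ 5.45 mm/h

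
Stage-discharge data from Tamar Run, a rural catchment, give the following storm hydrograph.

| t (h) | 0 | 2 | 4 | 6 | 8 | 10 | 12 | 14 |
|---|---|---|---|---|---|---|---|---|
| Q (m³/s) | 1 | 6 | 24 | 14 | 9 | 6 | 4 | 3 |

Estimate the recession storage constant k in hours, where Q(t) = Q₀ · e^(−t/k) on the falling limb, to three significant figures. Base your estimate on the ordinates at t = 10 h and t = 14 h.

On the falling limb, Q drops from 6 to 3 m³/s between t = 10 h and t = 14 h (Δt = 4 h).
k = −Δt / ln(Q₂/Q₁) = −4 / ln(3/6) = 5.77 h.

k ≈ 5.77 h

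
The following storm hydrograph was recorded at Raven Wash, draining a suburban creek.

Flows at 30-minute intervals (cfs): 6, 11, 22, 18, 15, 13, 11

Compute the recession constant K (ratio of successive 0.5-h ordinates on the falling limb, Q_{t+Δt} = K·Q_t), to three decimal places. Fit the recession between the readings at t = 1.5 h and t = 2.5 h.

Using the recession-limb readings at t = 1.5 h and t = 2.5 h: Q falls from 18 to 13 cfs over 2 intervals.
K = (Q₂/Q₁)^(1/2) = (13/18)^(1/2) = 0.850.

K ≈ 0.850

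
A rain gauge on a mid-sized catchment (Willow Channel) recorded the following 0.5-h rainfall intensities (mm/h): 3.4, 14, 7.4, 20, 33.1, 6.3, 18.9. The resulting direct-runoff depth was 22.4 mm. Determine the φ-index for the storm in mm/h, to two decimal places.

φ ≈ 10.30 mm/h

Only the 4 blocks with intensity above φ contribute runoff: 14, 20, 33.1, 18.9 mm/h.
Σ(I−φ)·Δt = d  ⇒  (14+20+33.1+18.9 − 4φ)·0.5 = 22.4
φ = (86.00 − 22.4/0.5) / 4 = 10.30 mm/h.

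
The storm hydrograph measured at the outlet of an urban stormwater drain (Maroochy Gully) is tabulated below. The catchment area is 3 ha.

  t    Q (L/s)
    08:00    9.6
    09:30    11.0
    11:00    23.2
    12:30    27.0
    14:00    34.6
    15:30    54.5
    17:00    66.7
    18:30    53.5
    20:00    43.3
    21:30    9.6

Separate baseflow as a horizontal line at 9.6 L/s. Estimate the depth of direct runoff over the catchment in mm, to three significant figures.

d ≈ 42.7 mm

Direct runoff: 0.0, 1.4, 13.6, 17.4, 25.0, 44.9, 57.1, 43.9, 33.7, 0.0 L/s; ΣQ_DR = 237.0 L/s.
V = ΣQ_DR · Δt = 237.0 × 5400 s = 1.280 × 10^6 L.
Over A = 3 ha, depth = V / A = 42.7 mm.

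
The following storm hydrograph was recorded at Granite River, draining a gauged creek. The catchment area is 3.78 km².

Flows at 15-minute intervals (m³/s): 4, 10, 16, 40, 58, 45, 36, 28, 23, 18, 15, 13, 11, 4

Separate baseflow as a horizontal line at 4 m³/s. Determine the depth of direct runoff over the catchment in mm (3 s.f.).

Direct runoff: 0.0, 6.0, 12.0, 36.0, 54.0, 41.0, 32.0, 24.0, 19.0, 14.0, 11.0, 9.0, 7.0, 0.0 m³/s; ΣQ_DR = 265.0 m³/s.
V = ΣQ_DR · Δt = 265.0 × 900 s = 2.385 × 10^5 m³.
Over A = 3.78 km², depth = V / A = 63.1 mm.

d ≈ 63.1 mm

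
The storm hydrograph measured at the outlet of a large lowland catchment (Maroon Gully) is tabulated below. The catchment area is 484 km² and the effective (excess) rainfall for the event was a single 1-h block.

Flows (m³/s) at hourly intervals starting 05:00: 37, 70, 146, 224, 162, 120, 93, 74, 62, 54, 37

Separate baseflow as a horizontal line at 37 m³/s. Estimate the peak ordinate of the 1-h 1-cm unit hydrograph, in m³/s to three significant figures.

Direct runoff: 0.0, 33.0, 109.0, 187.0, 125.0, 83.0, 56.0, 37.0, 25.0, 17.0, 0.0 m³/s; ΣQ_DR = 672.0 m³/s, peak = 187.0 m³/s.
Runoff depth d = ΣQ_DR·Δt / A = 672.0 × 3600 / (484 km²) = 4.998 mm.
The 1-cm UH is the DRH scaled by (10 mm)/d, so U_p = 187.0 × 10/4.998 = 374 m³/s.

U_p ≈ 374 m³/s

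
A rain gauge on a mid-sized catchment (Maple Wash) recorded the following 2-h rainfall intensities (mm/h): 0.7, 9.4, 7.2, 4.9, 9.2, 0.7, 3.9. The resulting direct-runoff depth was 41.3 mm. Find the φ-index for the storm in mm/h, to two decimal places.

φ ≈ 2.79 mm/h

Only the 5 blocks with intensity above φ contribute runoff: 9.4, 7.2, 4.9, 9.2, 3.9 mm/h.
Σ(I−φ)·Δt = d  ⇒  (9.4+7.2+4.9+9.2+3.9 − 5φ)·2 = 41.3
φ = (34.60 − 41.3/2) / 5 = 2.79 mm/h.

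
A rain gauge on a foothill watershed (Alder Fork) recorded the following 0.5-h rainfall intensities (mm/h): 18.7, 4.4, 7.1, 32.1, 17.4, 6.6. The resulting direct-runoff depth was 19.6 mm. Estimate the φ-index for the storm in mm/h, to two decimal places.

Only the 3 blocks with intensity above φ contribute runoff: 18.7, 32.1, 17.4 mm/h.
Σ(I−φ)·Δt = d  ⇒  (18.7+32.1+17.4 − 3φ)·0.5 = 19.6
φ = (68.20 − 19.6/0.5) / 3 = 9.67 mm/h.

φ ≈ 9.67 mm/h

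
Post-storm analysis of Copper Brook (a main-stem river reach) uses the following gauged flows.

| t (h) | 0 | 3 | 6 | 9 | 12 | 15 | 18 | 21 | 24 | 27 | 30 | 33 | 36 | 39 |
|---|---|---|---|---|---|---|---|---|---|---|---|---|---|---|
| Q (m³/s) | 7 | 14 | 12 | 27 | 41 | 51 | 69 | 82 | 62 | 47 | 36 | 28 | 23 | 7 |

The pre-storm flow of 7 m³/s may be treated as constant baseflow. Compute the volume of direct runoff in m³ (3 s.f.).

V ≈ 4.41 × 10^6 m³

Direct-runoff ordinates (Q − Q_b): 0.0, 7.0, 5.0, 20.0, 34.0, 44.0, 62.0, 75.0, 55.0, 40.0, 29.0, 21.0, 16.0, 0.0 m³/s.
ΣQ_DR = 408.0 m³/s.
With Δt = 3 h = 10800 s, V = ΣQ_DR · Δt = 408.0 × 10800 = 4.41 × 10^6 m³.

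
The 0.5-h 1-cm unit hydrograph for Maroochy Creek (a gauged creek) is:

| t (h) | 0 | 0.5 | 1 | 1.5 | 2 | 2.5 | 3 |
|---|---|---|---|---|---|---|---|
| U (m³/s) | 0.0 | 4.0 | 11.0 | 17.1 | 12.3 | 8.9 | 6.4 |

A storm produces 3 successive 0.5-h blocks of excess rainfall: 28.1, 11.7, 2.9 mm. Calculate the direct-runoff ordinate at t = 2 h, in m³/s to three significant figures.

Q ≈ 57.8 m³/s

By discrete convolution, Q_j = Σ (P_i / 10 mm) · U_{j−i}.
At t = 2 h (j=4): Q = (28.1/10)·12.3 + (11.7/10)·17.1 + (2.9/10)·11.0 = 57.8 m³/s.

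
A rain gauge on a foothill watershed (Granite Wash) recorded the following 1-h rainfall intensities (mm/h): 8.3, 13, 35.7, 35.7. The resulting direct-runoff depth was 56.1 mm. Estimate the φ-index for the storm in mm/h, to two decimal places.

φ ≈ 9.43 mm/h

Only the 3 blocks with intensity above φ contribute runoff: 13, 35.7, 35.7 mm/h.
Σ(I−φ)·Δt = d  ⇒  (13+35.7+35.7 − 3φ)·1 = 56.1
φ = (84.40 − 56.1/1) / 3 = 9.43 mm/h.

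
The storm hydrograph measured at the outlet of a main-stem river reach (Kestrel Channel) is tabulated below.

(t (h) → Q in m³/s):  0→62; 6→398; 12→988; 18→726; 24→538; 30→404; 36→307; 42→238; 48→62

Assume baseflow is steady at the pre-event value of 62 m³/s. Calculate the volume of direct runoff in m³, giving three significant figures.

Direct-runoff ordinates (Q − Q_b): 0.0, 336.0, 926.0, 664.0, 476.0, 342.0, 245.0, 176.0, 0.0 m³/s.
ΣQ_DR = 3165 m³/s.
With Δt = 6 h = 21600 s, V = ΣQ_DR · Δt = 3165 × 21600 = 6.84 × 10^7 m³.

V ≈ 6.84 × 10^7 m³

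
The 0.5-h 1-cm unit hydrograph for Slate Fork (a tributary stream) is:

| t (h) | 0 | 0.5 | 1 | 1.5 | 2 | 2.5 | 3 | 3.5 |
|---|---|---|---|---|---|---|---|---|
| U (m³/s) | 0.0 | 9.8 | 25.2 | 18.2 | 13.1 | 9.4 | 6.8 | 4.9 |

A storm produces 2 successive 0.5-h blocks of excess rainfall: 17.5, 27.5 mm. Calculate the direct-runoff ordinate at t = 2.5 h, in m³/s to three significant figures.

By discrete convolution, Q_j = Σ (P_i / 10 mm) · U_{j−i}.
At t = 2.5 h (j=5): Q = (17.5/10)·9.4 + (27.5/10)·13.1 = 52.5 m³/s.

Q ≈ 52.5 m³/s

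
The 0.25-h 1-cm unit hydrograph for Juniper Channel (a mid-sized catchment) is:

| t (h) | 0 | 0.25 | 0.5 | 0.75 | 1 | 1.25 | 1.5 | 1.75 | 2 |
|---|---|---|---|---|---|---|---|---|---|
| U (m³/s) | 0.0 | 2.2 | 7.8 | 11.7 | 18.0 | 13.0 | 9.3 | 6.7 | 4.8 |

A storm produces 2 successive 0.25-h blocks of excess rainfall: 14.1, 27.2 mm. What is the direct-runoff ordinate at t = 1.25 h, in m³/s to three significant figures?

Q ≈ 67.3 m³/s

By discrete convolution, Q_j = Σ (P_i / 10 mm) · U_{j−i}.
At t = 1.25 h (j=5): Q = (14.1/10)·13.0 + (27.2/10)·18.0 = 67.3 m³/s.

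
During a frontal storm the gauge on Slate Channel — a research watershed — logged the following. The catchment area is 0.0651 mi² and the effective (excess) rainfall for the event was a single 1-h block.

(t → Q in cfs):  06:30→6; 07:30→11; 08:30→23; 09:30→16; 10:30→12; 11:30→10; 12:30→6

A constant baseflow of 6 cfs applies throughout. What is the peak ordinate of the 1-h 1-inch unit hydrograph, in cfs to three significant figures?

U_p ≈ 17.0 cfs

Direct runoff: 0.0, 5.0, 17.0, 10.0, 6.0, 4.0, 0.0 cfs; ΣQ_DR = 42.00 cfs, peak = 17.0 cfs.
Runoff depth d = ΣQ_DR·Δt / A = 42.00 × 3600 / (0.0651 mi²) = 0.9997 in.
The 1-inch UH is the DRH scaled by (1 in)/d, so U_p = 17.0 × 1/0.9997 = 17.0 cfs.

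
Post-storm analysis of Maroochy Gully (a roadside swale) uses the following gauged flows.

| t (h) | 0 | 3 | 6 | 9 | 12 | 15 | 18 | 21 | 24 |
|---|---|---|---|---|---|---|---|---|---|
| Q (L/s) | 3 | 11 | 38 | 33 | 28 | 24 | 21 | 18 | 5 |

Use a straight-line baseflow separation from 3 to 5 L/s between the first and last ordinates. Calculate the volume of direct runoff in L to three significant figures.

V ≈ 1.57 × 10^6 L

Direct-runoff ordinates (Q − Q_b): 0.00, 7.75, 34.50, 29.25, 24.00, 19.75, 16.50, 13.25, 0.00 L/s.
ΣQ_DR = 145.0 L/s.
With Δt = 3 h = 10800 s, V = ΣQ_DR · Δt = 145.0 × 10800 = 1.57 × 10^6 L.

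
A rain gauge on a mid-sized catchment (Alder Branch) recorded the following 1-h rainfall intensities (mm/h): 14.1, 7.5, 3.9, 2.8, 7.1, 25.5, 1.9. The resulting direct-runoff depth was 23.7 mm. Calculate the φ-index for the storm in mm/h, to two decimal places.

φ ≈ 7.95 mm/h

Only the 2 blocks with intensity above φ contribute runoff: 14.1, 25.5 mm/h.
Σ(I−φ)·Δt = d  ⇒  (14.1+25.5 − 2φ)·1 = 23.7
φ = (39.60 − 23.7/1) / 2 = 7.95 mm/h.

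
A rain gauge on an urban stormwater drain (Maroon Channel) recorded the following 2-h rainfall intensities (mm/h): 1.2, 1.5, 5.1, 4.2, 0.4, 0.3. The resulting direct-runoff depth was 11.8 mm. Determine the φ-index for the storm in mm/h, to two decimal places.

Only the 2 blocks with intensity above φ contribute runoff: 5.1, 4.2 mm/h.
Σ(I−φ)·Δt = d  ⇒  (5.1+4.2 − 2φ)·2 = 11.8
φ = (9.300 − 11.8/2) / 2 = 1.70 mm/h.

φ ≈ 1.70 mm/h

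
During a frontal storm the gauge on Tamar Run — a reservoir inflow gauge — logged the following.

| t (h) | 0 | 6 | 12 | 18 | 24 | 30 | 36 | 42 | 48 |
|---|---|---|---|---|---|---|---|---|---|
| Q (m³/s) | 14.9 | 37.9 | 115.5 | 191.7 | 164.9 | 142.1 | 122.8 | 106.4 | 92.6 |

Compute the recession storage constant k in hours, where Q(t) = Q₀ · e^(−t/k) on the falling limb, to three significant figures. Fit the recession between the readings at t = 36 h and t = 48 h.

k ≈ 42.5 h

On the falling limb, Q drops from 122.8 to 92.6 m³/s between t = 36 h and t = 48 h (Δt = 12 h).
k = −Δt / ln(Q₂/Q₁) = −12 / ln(92.6/122.8) = 42.5 h.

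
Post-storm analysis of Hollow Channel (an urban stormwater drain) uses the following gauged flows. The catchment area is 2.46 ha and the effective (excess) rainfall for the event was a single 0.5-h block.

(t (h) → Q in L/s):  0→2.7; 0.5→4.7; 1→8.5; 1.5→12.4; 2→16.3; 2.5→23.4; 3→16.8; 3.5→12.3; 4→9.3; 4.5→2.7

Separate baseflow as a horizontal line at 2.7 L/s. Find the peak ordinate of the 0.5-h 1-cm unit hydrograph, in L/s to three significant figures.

U_p ≈ 34.5 L/s

Direct runoff: 0.0, 2.0, 5.8, 9.7, 13.6, 20.7, 14.1, 9.6, 6.6, 0.0 L/s; ΣQ_DR = 82.10 L/s, peak = 20.7 L/s.
Runoff depth d = ΣQ_DR·Δt / A = 82.10 × 1800 / (2.46 ha) = 6.007 mm.
The 1-cm UH is the DRH scaled by (10 mm)/d, so U_p = 20.7 × 10/6.007 = 34.5 L/s.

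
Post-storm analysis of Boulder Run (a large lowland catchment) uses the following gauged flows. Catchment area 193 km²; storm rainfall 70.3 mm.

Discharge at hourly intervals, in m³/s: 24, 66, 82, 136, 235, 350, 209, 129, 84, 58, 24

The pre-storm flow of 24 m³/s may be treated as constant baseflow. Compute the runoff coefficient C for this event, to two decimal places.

C ≈ 0.30

ΣQ_DR = 1133 m³/s; V = ΣQ_DR·Δt = 4.079 × 10^6 m³.
Runoff depth d = V / A = 21.13 mm.
C = d / P = 21.13 / 70.3 = 0.30.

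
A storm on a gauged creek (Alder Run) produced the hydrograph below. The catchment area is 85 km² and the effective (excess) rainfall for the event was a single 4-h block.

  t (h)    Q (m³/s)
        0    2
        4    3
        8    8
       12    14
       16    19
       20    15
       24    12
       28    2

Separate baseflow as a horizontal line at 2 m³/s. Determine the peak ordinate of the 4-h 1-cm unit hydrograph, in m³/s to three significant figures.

U_p ≈ 17.0 m³/s

Direct runoff: 0.0, 1.0, 6.0, 12.0, 17.0, 13.0, 10.0, 0.0 m³/s; ΣQ_DR = 59.00 m³/s, peak = 17.0 m³/s.
Runoff depth d = ΣQ_DR·Δt / A = 59.00 × 14400 / (85 km²) = 9.995 mm.
The 1-cm UH is the DRH scaled by (10 mm)/d, so U_p = 17.0 × 10/9.995 = 17.0 m³/s.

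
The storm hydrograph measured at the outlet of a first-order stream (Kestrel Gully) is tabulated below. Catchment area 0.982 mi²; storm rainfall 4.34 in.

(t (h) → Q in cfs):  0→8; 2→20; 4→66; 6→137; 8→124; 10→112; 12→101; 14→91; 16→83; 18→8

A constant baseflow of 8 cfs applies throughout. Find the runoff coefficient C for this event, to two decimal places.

C ≈ 0.49

ΣQ_DR = 670.0 cfs; V = ΣQ_DR·Δt = 4.824 × 10^6 ft³.
Runoff depth d = V / A = 2.115 in.
C = d / P = 2.115 / 4.34 = 0.49.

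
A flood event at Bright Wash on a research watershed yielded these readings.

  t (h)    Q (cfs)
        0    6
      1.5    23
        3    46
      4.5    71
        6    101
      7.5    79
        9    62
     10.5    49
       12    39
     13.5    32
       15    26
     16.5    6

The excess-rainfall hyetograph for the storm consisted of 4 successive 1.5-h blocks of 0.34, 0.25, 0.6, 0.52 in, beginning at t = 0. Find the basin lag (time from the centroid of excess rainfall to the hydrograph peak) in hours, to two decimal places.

t_L ≈ 2.61 h

Centroid of excess rainfall: t_c = Σ P_i·t̄_i / ΣP_i = 3.3904 h (block centres at 0.75, 2.25, 3.75, 5.25 h).
Hydrograph peak occurs at t = 6 h, so basin lag t_L = 6 − 3.3904 = 2.61 h.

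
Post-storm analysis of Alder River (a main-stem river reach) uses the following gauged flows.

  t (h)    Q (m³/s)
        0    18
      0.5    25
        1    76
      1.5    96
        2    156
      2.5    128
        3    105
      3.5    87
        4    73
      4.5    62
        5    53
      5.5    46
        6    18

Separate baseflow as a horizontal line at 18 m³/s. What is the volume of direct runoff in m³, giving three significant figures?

V ≈ 1.28 × 10^6 m³

Direct-runoff ordinates (Q − Q_b): 0.0, 7.0, 58.0, 78.0, 138.0, 110.0, 87.0, 69.0, 55.0, 44.0, 35.0, 28.0, 0.0 m³/s.
ΣQ_DR = 709.0 m³/s.
With Δt = 0.5 h = 1800 s, V = ΣQ_DR · Δt = 709.0 × 1800 = 1.28 × 10^6 m³.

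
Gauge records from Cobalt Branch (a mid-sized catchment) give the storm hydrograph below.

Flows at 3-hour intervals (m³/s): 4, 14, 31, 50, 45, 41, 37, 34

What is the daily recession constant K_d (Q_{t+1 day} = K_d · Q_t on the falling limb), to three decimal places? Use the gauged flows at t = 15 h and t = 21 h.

Between t = 15 h and t = 21 h the flow falls from 41 to 34 m³/s over 2×3 h = 6 h.
Per-interval ratio K = (34/41)^(1/2) = 0.9106; K_d = K^(24/3) = 0.473.

K_d ≈ 0.473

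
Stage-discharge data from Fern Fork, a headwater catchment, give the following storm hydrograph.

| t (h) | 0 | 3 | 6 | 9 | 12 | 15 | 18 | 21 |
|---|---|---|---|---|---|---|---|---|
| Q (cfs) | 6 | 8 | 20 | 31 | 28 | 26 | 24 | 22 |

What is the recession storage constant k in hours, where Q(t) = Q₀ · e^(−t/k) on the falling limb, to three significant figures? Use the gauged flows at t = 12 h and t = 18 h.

On the falling limb, Q drops from 28 to 24 cfs between t = 12 h and t = 18 h (Δt = 6 h).
k = −Δt / ln(Q₂/Q₁) = −6 / ln(24/28) = 38.9 h.

k ≈ 38.9 h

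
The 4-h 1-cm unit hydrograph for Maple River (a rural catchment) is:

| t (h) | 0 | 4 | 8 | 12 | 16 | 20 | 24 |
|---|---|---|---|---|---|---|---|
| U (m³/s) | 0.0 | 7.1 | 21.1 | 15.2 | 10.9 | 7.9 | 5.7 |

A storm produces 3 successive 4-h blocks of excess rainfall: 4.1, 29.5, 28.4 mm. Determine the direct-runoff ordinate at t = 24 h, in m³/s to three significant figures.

By discrete convolution, Q_j = Σ (P_i / 10 mm) · U_{j−i}.
At t = 24 h (j=6): Q = (4.1/10)·5.7 + (29.5/10)·7.9 + (28.4/10)·10.9 = 56.6 m³/s.

Q ≈ 56.6 m³/s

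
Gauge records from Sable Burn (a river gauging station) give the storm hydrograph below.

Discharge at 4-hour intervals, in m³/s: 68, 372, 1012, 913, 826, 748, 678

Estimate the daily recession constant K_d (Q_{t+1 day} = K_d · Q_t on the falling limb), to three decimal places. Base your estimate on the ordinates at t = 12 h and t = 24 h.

K_d ≈ 0.551

Between t = 12 h and t = 24 h the flow falls from 913 to 678 m³/s over 3×4 h = 12 h.
Per-interval ratio K = (678/913)^(1/3) = 0.9056; K_d = K^(24/4) = 0.551.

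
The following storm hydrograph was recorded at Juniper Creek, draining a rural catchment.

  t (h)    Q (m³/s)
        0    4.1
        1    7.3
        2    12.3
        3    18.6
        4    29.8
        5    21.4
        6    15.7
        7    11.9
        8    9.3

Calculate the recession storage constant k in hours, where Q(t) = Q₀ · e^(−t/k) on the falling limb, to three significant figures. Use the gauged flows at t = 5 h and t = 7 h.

k ≈ 3.41 h

On the falling limb, Q drops from 21.4 to 11.9 m³/s between t = 5 h and t = 7 h (Δt = 2 h).
k = −Δt / ln(Q₂/Q₁) = −2 / ln(11.9/21.4) = 3.41 h.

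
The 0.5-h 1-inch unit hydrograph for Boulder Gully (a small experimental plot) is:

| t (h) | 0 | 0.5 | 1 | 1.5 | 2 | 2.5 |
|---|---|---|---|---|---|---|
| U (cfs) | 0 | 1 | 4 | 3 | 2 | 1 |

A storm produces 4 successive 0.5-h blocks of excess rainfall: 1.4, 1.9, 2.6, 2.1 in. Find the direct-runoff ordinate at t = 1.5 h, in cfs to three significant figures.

Q ≈ 14.4 cfs

By discrete convolution, Q_j = Σ (P_i / 1 in) · U_{j−i}.
At t = 1.5 h (j=3): Q = (1.4/1)·3 + (1.9/1)·4 + (2.6/1)·1 + (2.1/1)·0 = 14.4 cfs.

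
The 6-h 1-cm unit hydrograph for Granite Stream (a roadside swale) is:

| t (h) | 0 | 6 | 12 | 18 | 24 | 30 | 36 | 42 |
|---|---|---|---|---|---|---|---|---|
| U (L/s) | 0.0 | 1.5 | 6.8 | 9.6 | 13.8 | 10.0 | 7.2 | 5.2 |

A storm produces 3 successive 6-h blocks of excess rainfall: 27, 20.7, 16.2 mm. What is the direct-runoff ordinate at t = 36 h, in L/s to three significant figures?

Q ≈ 62.5 L/s

By discrete convolution, Q_j = Σ (P_i / 10 mm) · U_{j−i}.
At t = 36 h (j=6): Q = (27/10)·7.2 + (20.7/10)·10.0 + (16.2/10)·13.8 = 62.5 L/s.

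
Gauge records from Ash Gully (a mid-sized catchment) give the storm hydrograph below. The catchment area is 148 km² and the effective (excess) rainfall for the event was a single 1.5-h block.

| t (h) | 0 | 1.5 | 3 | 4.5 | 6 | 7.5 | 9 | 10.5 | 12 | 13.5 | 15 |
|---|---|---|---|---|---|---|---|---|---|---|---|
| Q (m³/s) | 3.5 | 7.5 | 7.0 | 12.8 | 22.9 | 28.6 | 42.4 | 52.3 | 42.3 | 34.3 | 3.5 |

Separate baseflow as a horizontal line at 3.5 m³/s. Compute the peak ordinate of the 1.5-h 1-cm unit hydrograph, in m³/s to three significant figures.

Direct runoff: 0.0, 4.0, 3.5, 9.3, 19.4, 25.1, 38.9, 48.8, 38.8, 30.8, 0.0 m³/s; ΣQ_DR = 218.6 m³/s, peak = 48.8 m³/s.
Runoff depth d = ΣQ_DR·Δt / A = 218.6 × 5400 / (148 km²) = 7.976 mm.
The 1-cm UH is the DRH scaled by (10 mm)/d, so U_p = 48.8 × 10/7.976 = 61.2 m³/s.

U_p ≈ 61.2 m³/s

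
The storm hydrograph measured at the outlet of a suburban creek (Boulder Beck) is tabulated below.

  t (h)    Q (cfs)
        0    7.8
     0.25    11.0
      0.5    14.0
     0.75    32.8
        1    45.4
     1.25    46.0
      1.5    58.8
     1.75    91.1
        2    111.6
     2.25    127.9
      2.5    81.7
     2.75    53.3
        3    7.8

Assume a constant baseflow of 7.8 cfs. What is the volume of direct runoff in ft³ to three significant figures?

Direct-runoff ordinates (Q − Q_b): 0.0, 3.2, 6.2, 25.0, 37.6, 38.2, 51.0, 83.3, 103.8, 120.1, 73.9, 45.5, 0.0 cfs.
ΣQ_DR = 587.8 cfs.
With Δt = 0.25 h = 900 s, V = ΣQ_DR · Δt = 587.8 × 900 = 5.29 × 10^5 ft³.

V ≈ 5.29 × 10^5 ft³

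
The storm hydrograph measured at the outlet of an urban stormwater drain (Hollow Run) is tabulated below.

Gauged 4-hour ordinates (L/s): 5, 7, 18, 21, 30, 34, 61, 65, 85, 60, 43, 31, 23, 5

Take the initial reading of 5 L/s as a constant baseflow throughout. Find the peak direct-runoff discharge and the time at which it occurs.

Subtracting baseflow gives direct-runoff ordinates: 0.0, 2.0, 13.0, 16.0, 25.0, 29.0, 56.0, 60.0, 80.0, 55.0, 38.0, 26.0, 18.0, 0.0 L/s.
The maximum is 80.0 L/s, occurring at the reading for t = 32 h.

Q_p = 80.0 L/s at t = 32 h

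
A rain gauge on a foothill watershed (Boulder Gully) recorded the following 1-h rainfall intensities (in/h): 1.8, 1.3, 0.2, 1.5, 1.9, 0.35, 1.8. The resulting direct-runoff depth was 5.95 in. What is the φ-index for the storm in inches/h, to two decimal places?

φ ≈ 0.47 in/h

Only the 5 blocks with intensity above φ contribute runoff: 1.8, 1.3, 1.5, 1.9, 1.8 in/h.
Σ(I−φ)·Δt = d  ⇒  (1.8+1.3+1.5+1.9+1.8 − 5φ)·1 = 5.95
φ = (8.300 − 5.95/1) / 5 = 0.47 in/h.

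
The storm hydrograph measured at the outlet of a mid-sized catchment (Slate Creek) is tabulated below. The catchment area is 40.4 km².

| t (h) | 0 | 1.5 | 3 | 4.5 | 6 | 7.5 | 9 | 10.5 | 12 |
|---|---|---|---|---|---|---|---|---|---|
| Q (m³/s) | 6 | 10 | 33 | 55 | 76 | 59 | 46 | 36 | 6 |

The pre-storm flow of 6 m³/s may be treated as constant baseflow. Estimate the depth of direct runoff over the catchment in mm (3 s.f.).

Direct runoff: 0.0, 4.0, 27.0, 49.0, 70.0, 53.0, 40.0, 30.0, 0.0 m³/s; ΣQ_DR = 273.0 m³/s.
V = ΣQ_DR · Δt = 273.0 × 5400 s = 1.474 × 10^6 m³.
Over A = 40.4 km², depth = V / A = 36.5 mm.

d ≈ 36.5 mm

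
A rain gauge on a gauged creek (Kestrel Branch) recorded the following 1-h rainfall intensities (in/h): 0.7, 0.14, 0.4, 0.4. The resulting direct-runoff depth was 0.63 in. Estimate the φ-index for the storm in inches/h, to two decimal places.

Only the 3 blocks with intensity above φ contribute runoff: 0.7, 0.4, 0.4 in/h.
Σ(I−φ)·Δt = d  ⇒  (0.7+0.4+0.4 − 3φ)·1 = 0.63
φ = (1.500 − 0.63/1) / 3 = 0.29 in/h.

φ ≈ 0.29 in/h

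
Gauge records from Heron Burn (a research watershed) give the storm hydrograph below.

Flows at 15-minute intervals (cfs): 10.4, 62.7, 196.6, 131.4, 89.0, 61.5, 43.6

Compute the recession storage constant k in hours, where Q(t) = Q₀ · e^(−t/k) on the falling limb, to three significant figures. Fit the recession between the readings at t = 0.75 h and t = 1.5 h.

On the falling limb, Q drops from 131.4 to 43.6 cfs between t = 0.75 h and t = 1.5 h (Δt = 0.75 h).
k = −Δt / ln(Q₂/Q₁) = −0.75 / ln(43.6/131.4) = 0.680 h.

k ≈ 0.680 h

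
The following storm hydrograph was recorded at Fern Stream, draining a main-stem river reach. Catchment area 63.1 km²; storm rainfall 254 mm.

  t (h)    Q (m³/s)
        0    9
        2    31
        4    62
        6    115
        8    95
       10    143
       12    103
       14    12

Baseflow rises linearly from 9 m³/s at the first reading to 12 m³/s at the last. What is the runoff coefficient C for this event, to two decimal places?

ΣQ_DR = 486.0 m³/s; V = ΣQ_DR·Δt = 3.499 × 10^6 m³.
Runoff depth d = V / A = 55.45 mm.
C = d / P = 55.45 / 254 = 0.22.

C ≈ 0.22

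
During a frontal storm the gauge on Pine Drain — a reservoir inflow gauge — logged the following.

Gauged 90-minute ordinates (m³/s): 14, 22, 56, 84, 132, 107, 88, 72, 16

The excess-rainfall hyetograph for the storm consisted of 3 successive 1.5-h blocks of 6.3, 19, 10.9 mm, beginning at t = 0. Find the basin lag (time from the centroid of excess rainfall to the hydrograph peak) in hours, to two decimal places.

Centroid of excess rainfall: t_c = Σ P_i·t̄_i / ΣP_i = 2.4406 h (block centres at 0.75, 2.25, 3.75 h).
Hydrograph peak occurs at t = 6 h, so basin lag t_L = 6 − 2.4406 = 3.56 h.

t_L ≈ 3.56 h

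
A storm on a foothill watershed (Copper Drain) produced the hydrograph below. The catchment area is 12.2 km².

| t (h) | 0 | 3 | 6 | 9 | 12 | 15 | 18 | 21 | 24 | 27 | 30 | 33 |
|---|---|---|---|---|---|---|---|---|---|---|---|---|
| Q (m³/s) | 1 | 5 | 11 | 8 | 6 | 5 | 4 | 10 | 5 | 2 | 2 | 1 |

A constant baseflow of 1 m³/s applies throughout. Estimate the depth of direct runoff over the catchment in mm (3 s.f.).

Direct runoff: 0.0, 4.0, 10.0, 7.0, 5.0, 4.0, 3.0, 9.0, 4.0, 1.0, 1.0, 0.0 m³/s; ΣQ_DR = 48.00 m³/s.
V = ΣQ_DR · Δt = 48.00 × 10800 s = 5.184 × 10^5 m³.
Over A = 12.2 km², depth = V / A = 42.5 mm.

d ≈ 42.5 mm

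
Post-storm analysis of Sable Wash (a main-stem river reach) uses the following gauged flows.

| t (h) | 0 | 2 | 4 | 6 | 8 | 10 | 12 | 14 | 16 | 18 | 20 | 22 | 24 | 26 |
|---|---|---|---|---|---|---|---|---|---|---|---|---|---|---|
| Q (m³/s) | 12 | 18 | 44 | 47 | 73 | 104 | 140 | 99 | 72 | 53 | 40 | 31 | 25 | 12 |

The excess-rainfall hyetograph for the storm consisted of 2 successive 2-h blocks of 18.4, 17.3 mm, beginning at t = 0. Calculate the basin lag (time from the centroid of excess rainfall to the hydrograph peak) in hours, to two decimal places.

Centroid of excess rainfall: t_c = Σ P_i·t̄_i / ΣP_i = 1.9692 h (block centres at 1, 3 h).
Hydrograph peak occurs at t = 12 h, so basin lag t_L = 12 − 1.9692 = 10.03 h.

t_L ≈ 10.03 h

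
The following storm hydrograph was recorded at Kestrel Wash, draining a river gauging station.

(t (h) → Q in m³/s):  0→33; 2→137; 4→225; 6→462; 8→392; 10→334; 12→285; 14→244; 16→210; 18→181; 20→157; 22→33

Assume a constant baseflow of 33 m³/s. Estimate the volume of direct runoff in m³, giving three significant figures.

V ≈ 1.65 × 10^7 m³

Direct-runoff ordinates (Q − Q_b): 0.0, 104.0, 192.0, 429.0, 359.0, 301.0, 252.0, 211.0, 177.0, 148.0, 124.0, 0.0 m³/s.
ΣQ_DR = 2297 m³/s.
With Δt = 2 h = 7200 s, V = ΣQ_DR · Δt = 2297 × 7200 = 1.65 × 10^7 m³.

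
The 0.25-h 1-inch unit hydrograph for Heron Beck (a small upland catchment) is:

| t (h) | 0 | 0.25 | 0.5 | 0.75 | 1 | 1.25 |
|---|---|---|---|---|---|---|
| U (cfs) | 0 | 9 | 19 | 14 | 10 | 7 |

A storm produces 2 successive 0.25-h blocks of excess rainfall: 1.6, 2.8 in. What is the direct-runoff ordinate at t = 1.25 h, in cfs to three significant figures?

By discrete convolution, Q_j = Σ (P_i / 1 in) · U_{j−i}.
At t = 1.25 h (j=5): Q = (1.6/1)·7 + (2.8/1)·10 = 39.2 cfs.

Q ≈ 39.2 cfs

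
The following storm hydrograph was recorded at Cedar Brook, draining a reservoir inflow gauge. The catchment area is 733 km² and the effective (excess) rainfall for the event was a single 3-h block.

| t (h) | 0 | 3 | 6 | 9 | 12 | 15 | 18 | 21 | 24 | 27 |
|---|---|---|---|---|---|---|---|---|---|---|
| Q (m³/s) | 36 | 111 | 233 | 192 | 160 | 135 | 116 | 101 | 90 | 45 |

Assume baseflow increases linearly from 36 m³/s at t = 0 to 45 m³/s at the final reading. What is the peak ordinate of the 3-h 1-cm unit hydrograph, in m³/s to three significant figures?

Direct runoff: 0.00, 74.00, 195.00, 153.00, 120.00, 94.00, 74.00, 58.00, 46.00, 0.00 m³/s; ΣQ_DR = 814.0 m³/s, peak = 195.00 m³/s.
Runoff depth d = ΣQ_DR·Δt / A = 814.0 × 10800 / (733 km²) = 11.99 mm.
The 1-cm UH is the DRH scaled by (10 mm)/d, so U_p = 195.00 × 10/11.99 = 163 m³/s.

U_p ≈ 163 m³/s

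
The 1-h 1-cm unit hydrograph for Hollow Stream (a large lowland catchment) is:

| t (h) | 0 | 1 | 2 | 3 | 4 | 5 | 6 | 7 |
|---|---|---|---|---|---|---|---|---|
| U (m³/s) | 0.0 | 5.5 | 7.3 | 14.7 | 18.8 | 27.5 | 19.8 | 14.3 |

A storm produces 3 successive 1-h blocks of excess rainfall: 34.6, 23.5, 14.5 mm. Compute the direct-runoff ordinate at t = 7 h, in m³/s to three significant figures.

Q ≈ 136 m³/s

By discrete convolution, Q_j = Σ (P_i / 10 mm) · U_{j−i}.
At t = 7 h (j=7): Q = (34.6/10)·14.3 + (23.5/10)·19.8 + (14.5/10)·27.5 = 136 m³/s.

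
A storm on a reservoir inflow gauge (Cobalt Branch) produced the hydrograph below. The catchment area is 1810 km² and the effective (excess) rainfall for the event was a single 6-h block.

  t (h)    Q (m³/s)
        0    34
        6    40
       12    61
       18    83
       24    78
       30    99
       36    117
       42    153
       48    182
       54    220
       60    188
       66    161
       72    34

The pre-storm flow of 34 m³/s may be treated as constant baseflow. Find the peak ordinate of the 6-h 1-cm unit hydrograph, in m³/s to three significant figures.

U_p ≈ 155 m³/s

Direct runoff: 0.0, 6.0, 27.0, 49.0, 44.0, 65.0, 83.0, 119.0, 148.0, 186.0, 154.0, 127.0, 0.0 m³/s; ΣQ_DR = 1008 m³/s, peak = 186.0 m³/s.
Runoff depth d = ΣQ_DR·Δt / A = 1008 × 21600 / (1810 km²) = 12.03 mm.
The 1-cm UH is the DRH scaled by (10 mm)/d, so U_p = 186.0 × 10/12.03 = 155 m³/s.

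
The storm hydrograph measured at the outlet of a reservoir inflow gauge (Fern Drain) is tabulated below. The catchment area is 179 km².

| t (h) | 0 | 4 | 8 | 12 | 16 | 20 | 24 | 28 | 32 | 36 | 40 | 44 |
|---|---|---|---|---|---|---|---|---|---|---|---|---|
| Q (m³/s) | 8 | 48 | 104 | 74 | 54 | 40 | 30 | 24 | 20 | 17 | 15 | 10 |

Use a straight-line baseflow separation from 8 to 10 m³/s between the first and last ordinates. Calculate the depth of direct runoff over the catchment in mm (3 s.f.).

Direct runoff: 0.00, 39.82, 95.64, 65.45, 45.27, 31.09, 20.91, 14.73, 10.55, 7.36, 5.18, 0.00 m³/s; ΣQ_DR = 336.0 m³/s.
V = ΣQ_DR · Δt = 336.0 × 14400 s = 4.838 × 10^6 m³.
Over A = 179 km², depth = V / A = 27.0 mm.

d ≈ 27.0 mm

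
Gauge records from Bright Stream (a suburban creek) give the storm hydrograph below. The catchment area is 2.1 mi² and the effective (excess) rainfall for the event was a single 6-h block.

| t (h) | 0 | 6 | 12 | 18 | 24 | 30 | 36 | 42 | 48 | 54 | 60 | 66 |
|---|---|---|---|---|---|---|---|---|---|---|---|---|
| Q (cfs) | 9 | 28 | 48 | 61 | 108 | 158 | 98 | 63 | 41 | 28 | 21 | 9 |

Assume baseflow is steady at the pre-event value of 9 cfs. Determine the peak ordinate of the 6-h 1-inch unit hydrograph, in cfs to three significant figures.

Direct runoff: 0.0, 19.0, 39.0, 52.0, 99.0, 149.0, 89.0, 54.0, 32.0, 19.0, 12.0, 0.0 cfs; ΣQ_DR = 564.0 cfs, peak = 149.0 cfs.
Runoff depth d = ΣQ_DR·Δt / A = 564.0 × 21600 / (2.1 mi²) = 2.497 in.
The 1-inch UH is the DRH scaled by (1 in)/d, so U_p = 149.0 × 1/2.497 = 59.7 cfs.

U_p ≈ 59.7 cfs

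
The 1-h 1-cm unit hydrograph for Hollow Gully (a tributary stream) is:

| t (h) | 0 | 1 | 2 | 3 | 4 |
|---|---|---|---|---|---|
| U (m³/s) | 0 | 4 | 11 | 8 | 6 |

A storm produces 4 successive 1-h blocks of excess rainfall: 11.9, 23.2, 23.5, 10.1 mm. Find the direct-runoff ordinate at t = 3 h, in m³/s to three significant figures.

By discrete convolution, Q_j = Σ (P_i / 10 mm) · U_{j−i}.
At t = 3 h (j=3): Q = (11.9/10)·8 + (23.2/10)·11 + (23.5/10)·4 + (10.1/10)·0 = 44.4 m³/s.

Q ≈ 44.4 m³/s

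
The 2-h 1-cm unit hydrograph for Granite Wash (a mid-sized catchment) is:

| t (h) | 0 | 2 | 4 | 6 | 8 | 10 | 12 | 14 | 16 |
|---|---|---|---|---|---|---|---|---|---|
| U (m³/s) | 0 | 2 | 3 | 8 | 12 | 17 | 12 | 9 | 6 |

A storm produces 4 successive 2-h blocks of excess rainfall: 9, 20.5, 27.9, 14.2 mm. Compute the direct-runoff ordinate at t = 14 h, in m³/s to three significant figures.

Q ≈ 97.2 m³/s

By discrete convolution, Q_j = Σ (P_i / 10 mm) · U_{j−i}.
At t = 14 h (j=7): Q = (9/10)·9 + (20.5/10)·12 + (27.9/10)·17 + (14.2/10)·12 = 97.2 m³/s.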